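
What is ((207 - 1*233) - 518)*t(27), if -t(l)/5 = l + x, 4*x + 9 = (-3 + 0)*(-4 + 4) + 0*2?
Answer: 67320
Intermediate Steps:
x = -9/4 (x = -9/4 + ((-3 + 0)*(-4 + 4) + 0*2)/4 = -9/4 + (-3*0 + 0)/4 = -9/4 + (0 + 0)/4 = -9/4 + (¼)*0 = -9/4 + 0 = -9/4 ≈ -2.2500)
t(l) = 45/4 - 5*l (t(l) = -5*(l - 9/4) = -5*(-9/4 + l) = 45/4 - 5*l)
((207 - 1*233) - 518)*t(27) = ((207 - 1*233) - 518)*(45/4 - 5*27) = ((207 - 233) - 518)*(45/4 - 135) = (-26 - 518)*(-495/4) = -544*(-495/4) = 67320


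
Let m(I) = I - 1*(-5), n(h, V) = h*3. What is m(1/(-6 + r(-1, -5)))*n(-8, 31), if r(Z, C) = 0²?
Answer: -116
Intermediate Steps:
r(Z, C) = 0
n(h, V) = 3*h
m(I) = 5 + I (m(I) = I + 5 = 5 + I)
m(1/(-6 + r(-1, -5)))*n(-8, 31) = (5 + 1/(-6 + 0))*(3*(-8)) = (5 + 1/(-6))*(-24) = (5 - ⅙)*(-24) = (29/6)*(-24) = -116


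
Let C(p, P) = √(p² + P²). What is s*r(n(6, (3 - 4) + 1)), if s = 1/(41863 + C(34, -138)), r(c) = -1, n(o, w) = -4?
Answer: -41863/1752490569 + 10*√202/1752490569 ≈ -2.3807e-5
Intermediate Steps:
C(p, P) = √(P² + p²)
s = 1/(41863 + 10*√202) (s = 1/(41863 + √((-138)² + 34²)) = 1/(41863 + √(19044 + 1156)) = 1/(41863 + √20200) = 1/(41863 + 10*√202) ≈ 2.3807e-5)
s*r(n(6, (3 - 4) + 1)) = (41863/1752490569 - 10*√202/1752490569)*(-1) = -41863/1752490569 + 10*√202/1752490569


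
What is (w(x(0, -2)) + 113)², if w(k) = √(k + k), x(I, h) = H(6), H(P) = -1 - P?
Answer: (113 + I*√14)² ≈ 12755.0 + 845.61*I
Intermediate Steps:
x(I, h) = -7 (x(I, h) = -1 - 1*6 = -1 - 6 = -7)
w(k) = √2*√k (w(k) = √(2*k) = √2*√k)
(w(x(0, -2)) + 113)² = (√2*√(-7) + 113)² = (√2*(I*√7) + 113)² = (I*√14 + 113)² = (113 + I*√14)²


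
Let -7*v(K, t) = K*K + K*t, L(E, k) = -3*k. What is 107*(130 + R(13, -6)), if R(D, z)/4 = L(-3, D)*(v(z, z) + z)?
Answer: 2000258/7 ≈ 2.8575e+5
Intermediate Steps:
v(K, t) = -K**2/7 - K*t/7 (v(K, t) = -(K*K + K*t)/7 = -(K**2 + K*t)/7 = -K**2/7 - K*t/7)
R(D, z) = -12*D*(z - 2*z**2/7) (R(D, z) = 4*((-3*D)*(-z*(z + z)/7 + z)) = 4*((-3*D)*(-z*2*z/7 + z)) = 4*((-3*D)*(-2*z**2/7 + z)) = 4*((-3*D)*(z - 2*z**2/7)) = 4*(-3*D*(z - 2*z**2/7)) = -12*D*(z - 2*z**2/7))
107*(130 + R(13, -6)) = 107*(130 + (12/7)*13*(-6)*(-7 + 2*(-6))) = 107*(130 + (12/7)*13*(-6)*(-7 - 12)) = 107*(130 + (12/7)*13*(-6)*(-19)) = 107*(130 + 17784/7) = 107*(18694/7) = 2000258/7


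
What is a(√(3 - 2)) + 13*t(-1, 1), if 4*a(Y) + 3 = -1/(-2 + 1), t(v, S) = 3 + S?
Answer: 103/2 ≈ 51.500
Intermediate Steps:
a(Y) = -½ (a(Y) = -¾ + (-1/(-2 + 1))/4 = -¾ + (-1/(-1))/4 = -¾ + (-1*(-1))/4 = -¾ + (¼)*1 = -¾ + ¼ = -½)
a(√(3 - 2)) + 13*t(-1, 1) = -½ + 13*(3 + 1) = -½ + 13*4 = -½ + 52 = 103/2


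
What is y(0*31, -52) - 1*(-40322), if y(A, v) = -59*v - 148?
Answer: 43242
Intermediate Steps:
y(A, v) = -148 - 59*v
y(0*31, -52) - 1*(-40322) = (-148 - 59*(-52)) - 1*(-40322) = (-148 + 3068) + 40322 = 2920 + 40322 = 43242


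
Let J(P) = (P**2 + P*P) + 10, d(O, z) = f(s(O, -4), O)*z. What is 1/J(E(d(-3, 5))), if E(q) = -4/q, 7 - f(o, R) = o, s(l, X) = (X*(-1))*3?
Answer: 625/6282 ≈ 0.099491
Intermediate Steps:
s(l, X) = -3*X (s(l, X) = -X*3 = -3*X)
f(o, R) = 7 - o
d(O, z) = -5*z (d(O, z) = (7 - (-3)*(-4))*z = (7 - 1*12)*z = (7 - 12)*z = -5*z)
J(P) = 10 + 2*P**2 (J(P) = (P**2 + P**2) + 10 = 2*P**2 + 10 = 10 + 2*P**2)
1/J(E(d(-3, 5))) = 1/(10 + 2*(-4/((-5*5)))**2) = 1/(10 + 2*(-4/(-25))**2) = 1/(10 + 2*(-4*(-1/25))**2) = 1/(10 + 2*(4/25)**2) = 1/(10 + 2*(16/625)) = 1/(10 + 32/625) = 1/(6282/625) = 625/6282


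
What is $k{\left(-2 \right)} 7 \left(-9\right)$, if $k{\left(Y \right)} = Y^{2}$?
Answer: $-252$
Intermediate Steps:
$k{\left(-2 \right)} 7 \left(-9\right) = \left(-2\right)^{2} \cdot 7 \left(-9\right) = 4 \cdot 7 \left(-9\right) = 28 \left(-9\right) = -252$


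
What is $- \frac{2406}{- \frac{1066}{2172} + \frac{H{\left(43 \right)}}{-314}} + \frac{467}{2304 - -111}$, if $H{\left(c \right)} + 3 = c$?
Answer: $\frac{990749388247}{254543415} \approx 3892.3$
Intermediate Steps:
$H{\left(c \right)} = -3 + c$
$- \frac{2406}{- \frac{1066}{2172} + \frac{H{\left(43 \right)}}{-314}} + \frac{467}{2304 - -111} = - \frac{2406}{- \frac{1066}{2172} + \frac{-3 + 43}{-314}} + \frac{467}{2304 - -111} = - \frac{2406}{\left(-1066\right) \frac{1}{2172} + 40 \left(- \frac{1}{314}\right)} + \frac{467}{2304 + 111} = - \frac{2406}{- \frac{533}{1086} - \frac{20}{157}} + \frac{467}{2415} = - \frac{2406}{- \frac{105401}{170502}} + 467 \cdot \frac{1}{2415} = \left(-2406\right) \left(- \frac{170502}{105401}\right) + \frac{467}{2415} = \frac{410227812}{105401} + \frac{467}{2415} = \frac{990749388247}{254543415}$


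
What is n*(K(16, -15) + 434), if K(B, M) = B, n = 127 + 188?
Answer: 141750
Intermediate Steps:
n = 315
n*(K(16, -15) + 434) = 315*(16 + 434) = 315*450 = 141750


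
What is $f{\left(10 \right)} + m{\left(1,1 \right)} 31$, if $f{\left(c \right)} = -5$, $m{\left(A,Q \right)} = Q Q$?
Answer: $26$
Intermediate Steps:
$m{\left(A,Q \right)} = Q^{2}$
$f{\left(10 \right)} + m{\left(1,1 \right)} 31 = -5 + 1^{2} \cdot 31 = -5 + 1 \cdot 31 = -5 + 31 = 26$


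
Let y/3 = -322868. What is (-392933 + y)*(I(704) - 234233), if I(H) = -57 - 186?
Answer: 319247749612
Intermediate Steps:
y = -968604 (y = 3*(-322868) = -968604)
I(H) = -243
(-392933 + y)*(I(704) - 234233) = (-392933 - 968604)*(-243 - 234233) = -1361537*(-234476) = 319247749612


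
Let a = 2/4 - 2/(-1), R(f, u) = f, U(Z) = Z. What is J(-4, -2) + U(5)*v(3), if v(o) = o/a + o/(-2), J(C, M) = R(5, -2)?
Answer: 7/2 ≈ 3.5000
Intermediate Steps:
a = 5/2 (a = 2*(¼) - 2*(-1) = ½ + 2 = 5/2 ≈ 2.5000)
J(C, M) = 5
v(o) = -o/10 (v(o) = o/(5/2) + o/(-2) = o*(⅖) + o*(-½) = 2*o/5 - o/2 = -o/10)
J(-4, -2) + U(5)*v(3) = 5 + 5*(-⅒*3) = 5 + 5*(-3/10) = 5 - 3/2 = 7/2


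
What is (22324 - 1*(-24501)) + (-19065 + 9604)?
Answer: 37364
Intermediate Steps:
(22324 - 1*(-24501)) + (-19065 + 9604) = (22324 + 24501) - 9461 = 46825 - 9461 = 37364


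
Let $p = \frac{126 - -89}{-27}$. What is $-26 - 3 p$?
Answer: $- \frac{19}{9} \approx -2.1111$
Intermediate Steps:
$p = - \frac{215}{27}$ ($p = \left(126 + 89\right) \left(- \frac{1}{27}\right) = 215 \left(- \frac{1}{27}\right) = - \frac{215}{27} \approx -7.963$)
$-26 - 3 p = -26 - - \frac{215}{9} = -26 + \frac{215}{9} = - \frac{19}{9}$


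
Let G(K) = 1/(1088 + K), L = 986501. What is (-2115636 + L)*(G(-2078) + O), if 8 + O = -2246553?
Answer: 502260789863357/198 ≈ 2.5367e+12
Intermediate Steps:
O = -2246561 (O = -8 - 2246553 = -2246561)
(-2115636 + L)*(G(-2078) + O) = (-2115636 + 986501)*(1/(1088 - 2078) - 2246561) = -1129135*(1/(-990) - 2246561) = -1129135*(-1/990 - 2246561) = -1129135*(-2224095391/990) = 502260789863357/198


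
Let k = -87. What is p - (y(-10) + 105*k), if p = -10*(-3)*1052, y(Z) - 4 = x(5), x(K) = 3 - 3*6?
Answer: 40706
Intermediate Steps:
x(K) = -15 (x(K) = 3 - 18 = -15)
y(Z) = -11 (y(Z) = 4 - 15 = -11)
p = 31560 (p = 30*1052 = 31560)
p - (y(-10) + 105*k) = 31560 - (-11 + 105*(-87)) = 31560 - (-11 - 9135) = 31560 - 1*(-9146) = 31560 + 9146 = 40706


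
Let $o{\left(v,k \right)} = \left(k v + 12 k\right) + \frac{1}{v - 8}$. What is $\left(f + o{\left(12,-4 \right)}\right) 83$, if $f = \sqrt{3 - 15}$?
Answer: $- \frac{31789}{4} + 166 i \sqrt{3} \approx -7947.3 + 287.52 i$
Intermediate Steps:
$o{\left(v,k \right)} = \frac{1}{-8 + v} + 12 k + k v$ ($o{\left(v,k \right)} = \left(12 k + k v\right) + \frac{1}{-8 + v} = \frac{1}{-8 + v} + 12 k + k v$)
$f = 2 i \sqrt{3}$ ($f = \sqrt{-12} = 2 i \sqrt{3} \approx 3.4641 i$)
$\left(f + o{\left(12,-4 \right)}\right) 83 = \left(2 i \sqrt{3} + \frac{1 - -384 - 4 \cdot 12^{2} + 4 \left(-4\right) 12}{-8 + 12}\right) 83 = \left(2 i \sqrt{3} + \frac{1 + 384 - 576 - 192}{4}\right) 83 = \left(2 i \sqrt{3} + \frac{1}{4} \left(-383\right)\right) 83 = \left(2 i \sqrt{3} - \frac{383}{4}\right) 83 = \left(- \frac{383}{4} + 2 i \sqrt{3}\right) 83 = - \frac{31789}{4} + 166 i \sqrt{3}$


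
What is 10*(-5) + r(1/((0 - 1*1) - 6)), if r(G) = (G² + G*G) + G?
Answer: -2455/49 ≈ -50.102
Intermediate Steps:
r(G) = G + 2*G² (r(G) = (G² + G²) + G = 2*G² + G = G + 2*G²)
10*(-5) + r(1/((0 - 1*1) - 6)) = 10*(-5) + (1 + 2/((0 - 1*1) - 6))/((0 - 1*1) - 6) = -50 + (1 + 2/((0 - 1) - 6))/((0 - 1) - 6) = -50 + (1 + 2/(-1 - 6))/(-1 - 6) = -50 + (1 + 2/(-7))/(-7) = -50 - (1 + 2*(-⅐))/7 = -50 - (1 - 2/7)/7 = -50 - ⅐*5/7 = -50 - 5/49 = -2455/49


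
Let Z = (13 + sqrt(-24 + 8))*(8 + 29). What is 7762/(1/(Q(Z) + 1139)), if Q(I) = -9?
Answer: 8771060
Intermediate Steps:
Z = 481 + 148*I (Z = (13 + sqrt(-16))*37 = (13 + 4*I)*37 = 481 + 148*I ≈ 481.0 + 148.0*I)
7762/(1/(Q(Z) + 1139)) = 7762/(1/(-9 + 1139)) = 7762/(1/1130) = 7762*1130 = 8771060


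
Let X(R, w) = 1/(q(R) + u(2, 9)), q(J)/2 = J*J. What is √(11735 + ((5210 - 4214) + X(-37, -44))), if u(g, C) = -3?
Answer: √95230747210/2735 ≈ 112.83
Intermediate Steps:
q(J) = 2*J² (q(J) = 2*(J*J) = 2*J²)
X(R, w) = 1/(-3 + 2*R²) (X(R, w) = 1/(2*R² - 3) = 1/(-3 + 2*R²))
√(11735 + ((5210 - 4214) + X(-37, -44))) = √(11735 + ((5210 - 4214) + 1/(-3 + 2*(-37)²))) = √(11735 + (996 + 1/(-3 + 2*1369))) = √(11735 + (996 + 1/(-3 + 2738))) = √(11735 + (996 + 1/2735)) = √(11735 + 2724061/2735) = √(34819286/2735) = √95230747210/2735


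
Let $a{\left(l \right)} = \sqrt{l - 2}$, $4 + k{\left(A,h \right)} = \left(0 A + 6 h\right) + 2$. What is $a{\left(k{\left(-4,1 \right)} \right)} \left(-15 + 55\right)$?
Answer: $40 \sqrt{2} \approx 56.569$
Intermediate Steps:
$k{\left(A,h \right)} = -2 + 6 h$ ($k{\left(A,h \right)} = -4 + \left(\left(0 A + 6 h\right) + 2\right) = -4 + \left(\left(0 + 6 h\right) + 2\right) = -4 + \left(6 h + 2\right) = -4 + \left(2 + 6 h\right) = -2 + 6 h$)
$a{\left(l \right)} = \sqrt{-2 + l}$
$a{\left(k{\left(-4,1 \right)} \right)} \left(-15 + 55\right) = \sqrt{-2 + \left(-2 + 6 \cdot 1\right)} \left(-15 + 55\right) = \sqrt{-2 + \left(-2 + 6\right)} 40 = \sqrt{-2 + 4} \cdot 40 = \sqrt{2} \cdot 40 = 40 \sqrt{2}$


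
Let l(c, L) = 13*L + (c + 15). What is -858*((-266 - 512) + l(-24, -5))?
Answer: 731016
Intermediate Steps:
l(c, L) = 15 + c + 13*L (l(c, L) = 13*L + (15 + c) = 15 + c + 13*L)
-858*((-266 - 512) + l(-24, -5)) = -858*((-266 - 512) + (15 - 24 + 13*(-5))) = -858*(-778 + (15 - 24 - 65)) = -858*(-778 - 74) = -858*(-852) = 731016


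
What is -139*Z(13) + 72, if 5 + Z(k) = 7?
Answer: -206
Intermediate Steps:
Z(k) = 2 (Z(k) = -5 + 7 = 2)
-139*Z(13) + 72 = -139*2 + 72 = -278 + 72 = -206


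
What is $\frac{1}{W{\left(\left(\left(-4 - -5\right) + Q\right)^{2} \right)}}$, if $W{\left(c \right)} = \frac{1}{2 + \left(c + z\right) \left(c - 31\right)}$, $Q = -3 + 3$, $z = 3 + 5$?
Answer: $-268$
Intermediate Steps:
$z = 8$
$Q = 0$
$W{\left(c \right)} = \frac{1}{2 + \left(-31 + c\right) \left(8 + c\right)}$ ($W{\left(c \right)} = \frac{1}{2 + \left(c + 8\right) \left(c - 31\right)} = \frac{1}{2 + \left(8 + c\right) \left(-31 + c\right)} = \frac{1}{2 + \left(-31 + c\right) \left(8 + c\right)}$)
$\frac{1}{W{\left(\left(\left(-4 - -5\right) + Q\right)^{2} \right)}} = \frac{1}{\frac{1}{-246 + \left(\left(\left(-4 - -5\right) + 0\right)^{2}\right)^{2} - 23 \left(\left(-4 - -5\right) + 0\right)^{2}}} = \frac{1}{\frac{1}{-246 + \left(\left(\left(-4 + 5\right) + 0\right)^{2}\right)^{2} - 23 \left(\left(-4 + 5\right) + 0\right)^{2}}} = \frac{1}{\frac{1}{-246 + \left(\left(1 + 0\right)^{2}\right)^{2} - 23 \left(1 + 0\right)^{2}}} = \frac{1}{\frac{1}{-246 + \left(1^{2}\right)^{2} - 23 \cdot 1^{2}}} = \frac{1}{\frac{1}{-246 + 1^{2} - 23}} = \frac{1}{\frac{1}{-246 + 1 - 23}} = \frac{1}{\frac{1}{-268}} = \frac{1}{- \frac{1}{268}} = -268$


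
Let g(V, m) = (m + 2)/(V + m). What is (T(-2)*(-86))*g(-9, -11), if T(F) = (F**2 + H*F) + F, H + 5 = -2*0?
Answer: -2322/5 ≈ -464.40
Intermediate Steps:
g(V, m) = (2 + m)/(V + m)
H = -5 (H = -5 - 2*0 = -5 + 0 = -5)
T(F) = F**2 - 4*F (T(F) = (F**2 - 5*F) + F = F**2 - 4*F)
(T(-2)*(-86))*g(-9, -11) = (-2*(-4 - 2)*(-86))*((2 - 11)/(-9 - 11)) = (-2*(-6)*(-86))*(-9/(-20)) = (12*(-86))*(-1/20*(-9)) = -1032*9/20 = -2322/5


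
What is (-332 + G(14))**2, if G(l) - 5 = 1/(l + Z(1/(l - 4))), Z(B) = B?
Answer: 2124933409/19881 ≈ 1.0688e+5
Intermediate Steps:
G(l) = 5 + 1/(l + 1/(-4 + l)) (G(l) = 5 + 1/(l + 1/(l - 4)) = 5 + 1/(l + 1/(-4 + l)))
(-332 + G(14))**2 = (-332 + (5 + (1 + 5*14)*(-4 + 14))/(1 + 14*(-4 + 14)))**2 = (-332 + (5 + (1 + 70)*10)/(1 + 14*10))**2 = (-332 + (5 + 71*10)/(1 + 140))**2 = (-332 + (5 + 710)/141)**2 = (-332 + (1/141)*715)**2 = (-332 + 715/141)**2 = (-46097/141)**2 = 2124933409/19881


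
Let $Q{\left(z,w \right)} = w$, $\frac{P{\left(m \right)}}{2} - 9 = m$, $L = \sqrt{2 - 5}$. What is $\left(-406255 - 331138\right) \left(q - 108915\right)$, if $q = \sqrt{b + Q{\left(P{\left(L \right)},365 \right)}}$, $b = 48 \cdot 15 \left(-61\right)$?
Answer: $80313158595 - 737393 i \sqrt{43555} \approx 8.0313 \cdot 10^{10} - 1.5389 \cdot 10^{8} i$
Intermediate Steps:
$L = i \sqrt{3}$ ($L = \sqrt{-3} = i \sqrt{3} \approx 1.732 i$)
$P{\left(m \right)} = 18 + 2 m$
$b = -43920$ ($b = 720 \left(-61\right) = -43920$)
$q = i \sqrt{43555}$ ($q = \sqrt{-43920 + 365} = \sqrt{-43555} = i \sqrt{43555} \approx 208.7 i$)
$\left(-406255 - 331138\right) \left(q - 108915\right) = \left(-406255 - 331138\right) \left(i \sqrt{43555} - 108915\right) = - 737393 \left(-108915 + i \sqrt{43555}\right) = 80313158595 - 737393 i \sqrt{43555}$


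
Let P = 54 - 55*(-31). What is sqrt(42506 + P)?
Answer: sqrt(44265) ≈ 210.39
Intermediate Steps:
P = 1759 (P = 54 + 1705 = 1759)
sqrt(42506 + P) = sqrt(42506 + 1759) = sqrt(44265)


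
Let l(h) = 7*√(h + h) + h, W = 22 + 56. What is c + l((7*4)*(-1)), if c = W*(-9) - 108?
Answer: -838 + 14*I*√14 ≈ -838.0 + 52.383*I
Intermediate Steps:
W = 78
c = -810 (c = 78*(-9) - 108 = -702 - 108 = -810)
l(h) = h + 7*√2*√h (l(h) = 7*√(2*h) + h = 7*(√2*√h) + h = 7*√2*√h + h = h + 7*√2*√h)
c + l((7*4)*(-1)) = -810 + ((7*4)*(-1) + 7*√2*√((7*4)*(-1))) = -810 + (28*(-1) + 7*√2*√(28*(-1))) = -810 + (-28 + 7*√2*√(-28)) = -810 + (-28 + 7*√2*(2*I*√7)) = -810 + (-28 + 14*I*√14) = -838 + 14*I*√14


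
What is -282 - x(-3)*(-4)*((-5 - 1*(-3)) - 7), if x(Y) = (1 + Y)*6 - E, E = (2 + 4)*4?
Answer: 1014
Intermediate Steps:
E = 24 (E = 6*4 = 24)
x(Y) = -18 + 6*Y (x(Y) = (1 + Y)*6 - 1*24 = (6 + 6*Y) - 24 = -18 + 6*Y)
-282 - x(-3)*(-4)*((-5 - 1*(-3)) - 7) = -282 - (-18 + 6*(-3))*(-4)*((-5 - 1*(-3)) - 7) = -282 - (-18 - 18)*(-4)*((-5 + 3) - 7) = -282 - (-36*(-4))*(-2 - 7) = -282 - 144*(-9) = -282 - 1*(-1296) = -282 + 1296 = 1014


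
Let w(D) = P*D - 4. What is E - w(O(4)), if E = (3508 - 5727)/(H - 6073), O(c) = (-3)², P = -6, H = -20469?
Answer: 1541655/26542 ≈ 58.084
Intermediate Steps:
O(c) = 9
E = 2219/26542 (E = (3508 - 5727)/(-20469 - 6073) = -2219/(-26542) = -2219*(-1/26542) = 2219/26542 ≈ 0.083603)
w(D) = -4 - 6*D (w(D) = -6*D - 4 = -4 - 6*D)
E - w(O(4)) = 2219/26542 - (-4 - 6*9) = 2219/26542 - (-4 - 54) = 2219/26542 - 1*(-58) = 2219/26542 + 58 = 1541655/26542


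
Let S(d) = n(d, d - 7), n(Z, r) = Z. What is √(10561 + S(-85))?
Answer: 6*√291 ≈ 102.35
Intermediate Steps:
S(d) = d
√(10561 + S(-85)) = √(10561 - 85) = √10476 = 6*√291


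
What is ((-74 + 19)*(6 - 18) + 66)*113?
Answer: 82038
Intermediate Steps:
((-74 + 19)*(6 - 18) + 66)*113 = (-55*(-12) + 66)*113 = (660 + 66)*113 = 726*113 = 82038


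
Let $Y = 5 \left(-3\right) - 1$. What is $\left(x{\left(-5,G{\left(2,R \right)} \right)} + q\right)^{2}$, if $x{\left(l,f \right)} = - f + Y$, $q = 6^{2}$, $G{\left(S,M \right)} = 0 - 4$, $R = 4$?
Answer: $576$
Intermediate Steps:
$G{\left(S,M \right)} = -4$ ($G{\left(S,M \right)} = 0 - 4 = -4$)
$q = 36$
$Y = -16$ ($Y = -15 - 1 = -16$)
$x{\left(l,f \right)} = -16 - f$ ($x{\left(l,f \right)} = - f - 16 = -16 - f$)
$\left(x{\left(-5,G{\left(2,R \right)} \right)} + q\right)^{2} = \left(\left(-16 - -4\right) + 36\right)^{2} = \left(\left(-16 + 4\right) + 36\right)^{2} = \left(-12 + 36\right)^{2} = 24^{2} = 576$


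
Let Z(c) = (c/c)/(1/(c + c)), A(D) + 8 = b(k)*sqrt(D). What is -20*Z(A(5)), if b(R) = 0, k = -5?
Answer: 320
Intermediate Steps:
A(D) = -8 (A(D) = -8 + 0*sqrt(D) = -8 + 0 = -8)
Z(c) = 2*c (Z(c) = 1/1/(2*c) = 1/(1/(2*c)) = 1*(2*c) = 2*c)
-20*Z(A(5)) = -40*(-8) = -20*(-16) = 320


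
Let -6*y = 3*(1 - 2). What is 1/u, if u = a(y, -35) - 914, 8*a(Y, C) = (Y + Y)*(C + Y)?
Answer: -16/14693 ≈ -0.0010890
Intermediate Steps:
y = ½ (y = -(1 - 2)/2 = -(-1)/2 = -⅙*(-3) = ½ ≈ 0.50000)
a(Y, C) = Y*(C + Y)/4 (a(Y, C) = ((Y + Y)*(C + Y))/8 = ((2*Y)*(C + Y))/8 = (2*Y*(C + Y))/8 = Y*(C + Y)/4)
u = -14693/16 (u = (¼)*(½)*(-35 + ½) - 914 = (¼)*(½)*(-69/2) - 914 = -69/16 - 914 = -14693/16 ≈ -918.31)
1/u = 1/(-14693/16) = -16/14693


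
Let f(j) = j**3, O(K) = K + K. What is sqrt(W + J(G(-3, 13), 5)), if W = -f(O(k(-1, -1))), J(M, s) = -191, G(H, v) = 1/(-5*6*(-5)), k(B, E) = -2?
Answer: I*sqrt(127) ≈ 11.269*I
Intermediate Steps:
O(K) = 2*K
G(H, v) = 1/150 (G(H, v) = 1/(-30*(-5)) = 1/150)
W = 64 (W = -(2*(-2))**3 = -1*(-4)**3 = -1*(-64) = 64)
sqrt(W + J(G(-3, 13), 5)) = sqrt(64 - 191) = sqrt(-127) = I*sqrt(127)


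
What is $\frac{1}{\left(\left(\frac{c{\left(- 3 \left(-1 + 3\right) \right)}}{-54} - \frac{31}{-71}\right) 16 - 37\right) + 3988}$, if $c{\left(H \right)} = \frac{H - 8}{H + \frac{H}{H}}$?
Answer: $\frac{9585}{37929343} \approx 0.00025271$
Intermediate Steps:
$c{\left(H \right)} = \frac{-8 + H}{1 + H}$ ($c{\left(H \right)} = \frac{-8 + H}{H + 1} = \frac{-8 + H}{1 + H}$)
$\frac{1}{\left(\left(\frac{c{\left(- 3 \left(-1 + 3\right) \right)}}{-54} - \frac{31}{-71}\right) 16 - 37\right) + 3988} = \frac{1}{\left(\left(\frac{\frac{1}{1 - 3 \left(-1 + 3\right)} \left(-8 - 3 \left(-1 + 3\right)\right)}{-54} - \frac{31}{-71}\right) 16 - 37\right) + 3988} = \frac{1}{\left(\left(\frac{-8 - 6}{1 - 6} \left(- \frac{1}{54}\right) - - \frac{31}{71}\right) 16 - 37\right) + 3988} = \frac{1}{\left(\left(\frac{-8 - 6}{1 - 6} \left(- \frac{1}{54}\right) + \frac{31}{71}\right) 16 - 37\right) + 3988} = \frac{1}{\left(\left(\frac{1}{-5} \left(-14\right) \left(- \frac{1}{54}\right) + \frac{31}{71}\right) 16 - 37\right) + 3988} = \frac{1}{\left(\left(\left(- \frac{1}{5}\right) \left(-14\right) \left(- \frac{1}{54}\right) + \frac{31}{71}\right) 16 - 37\right) + 3988} = \frac{1}{\left(\left(\frac{14}{5} \left(- \frac{1}{54}\right) + \frac{31}{71}\right) 16 - 37\right) + 3988} = \frac{1}{\left(\left(- \frac{7}{135} + \frac{31}{71}\right) 16 - 37\right) + 3988} = \frac{1}{\left(\frac{3688}{9585} \cdot 16 - 37\right) + 3988} = \frac{1}{\left(\frac{59008}{9585} - 37\right) + 3988} = \frac{1}{- \frac{295637}{9585} + 3988} = \frac{1}{\frac{37929343}{9585}} = \frac{9585}{37929343}$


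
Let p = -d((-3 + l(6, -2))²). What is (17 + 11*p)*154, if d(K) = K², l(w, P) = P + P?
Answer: -4064676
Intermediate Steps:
l(w, P) = 2*P
p = -2401 (p = -((-3 + 2*(-2))²)² = -((-3 - 4)²)² = -((-7)²)² = -1*49² = -1*2401 = -2401)
(17 + 11*p)*154 = (17 + 11*(-2401))*154 = (17 - 26411)*154 = -26394*154 = -4064676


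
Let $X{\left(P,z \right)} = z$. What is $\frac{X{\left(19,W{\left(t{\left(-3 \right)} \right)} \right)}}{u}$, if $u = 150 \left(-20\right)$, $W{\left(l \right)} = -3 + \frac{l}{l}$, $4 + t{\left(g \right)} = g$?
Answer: $\frac{1}{1500} \approx 0.00066667$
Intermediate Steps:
$t{\left(g \right)} = -4 + g$
$W{\left(l \right)} = -2$ ($W{\left(l \right)} = -3 + 1 = -2$)
$u = -3000$
$\frac{X{\left(19,W{\left(t{\left(-3 \right)} \right)} \right)}}{u} = - \frac{2}{-3000} = \left(-2\right) \left(- \frac{1}{3000}\right) = \frac{1}{1500}$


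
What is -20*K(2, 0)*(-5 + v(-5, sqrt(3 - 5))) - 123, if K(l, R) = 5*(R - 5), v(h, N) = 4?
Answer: -623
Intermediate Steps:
K(l, R) = -25 + 5*R (K(l, R) = 5*(-5 + R) = -25 + 5*R)
-20*K(2, 0)*(-5 + v(-5, sqrt(3 - 5))) - 123 = -20*(-25 + 5*0)*(-5 + 4) - 123 = -20*(-25 + 0)*(-1) - 123 = -(-500)*(-1) - 123 = -20*25 - 123 = -500 - 123 = -623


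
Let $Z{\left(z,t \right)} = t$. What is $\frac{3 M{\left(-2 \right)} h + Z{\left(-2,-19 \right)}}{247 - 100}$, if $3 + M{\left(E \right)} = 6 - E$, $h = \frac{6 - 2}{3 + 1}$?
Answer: $- \frac{4}{147} \approx -0.027211$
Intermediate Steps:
$h = 1$ ($h = \frac{4}{4} = 4 \cdot \frac{1}{4} = 1$)
$M{\left(E \right)} = 3 - E$ ($M{\left(E \right)} = -3 - \left(-6 + E\right) = 3 - E$)
$\frac{3 M{\left(-2 \right)} h + Z{\left(-2,-19 \right)}}{247 - 100} = \frac{3 \left(3 - -2\right) 1 - 19}{247 - 100} = \frac{3 \left(3 + 2\right) 1 - 19}{147} = \left(3 \cdot 5 \cdot 1 - 19\right) \frac{1}{147} = \left(15 \cdot 1 - 19\right) \frac{1}{147} = \left(15 - 19\right) \frac{1}{147} = \left(-4\right) \frac{1}{147} = - \frac{4}{147}$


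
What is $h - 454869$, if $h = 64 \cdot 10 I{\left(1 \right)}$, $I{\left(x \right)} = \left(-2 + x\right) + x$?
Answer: $-454869$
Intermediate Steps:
$I{\left(x \right)} = -2 + 2 x$
$h = 0$ ($h = 64 \cdot 10 \left(-2 + 2 \cdot 1\right) = 640 \left(-2 + 2\right) = 640 \cdot 0 = 0$)
$h - 454869 = 0 - 454869 = -454869$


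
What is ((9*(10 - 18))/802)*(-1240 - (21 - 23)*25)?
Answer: 42840/401 ≈ 106.83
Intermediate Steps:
((9*(10 - 18))/802)*(-1240 - (21 - 23)*25) = ((9*(-8))*(1/802))*(-1240 - (-2)*25) = (-72*1/802)*(-1240 - 1*(-50)) = -36*(-1240 + 50)/401 = -36/401*(-1190) = 42840/401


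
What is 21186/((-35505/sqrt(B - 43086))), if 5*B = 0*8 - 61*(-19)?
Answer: -2354*I*sqrt(1071355)/19725 ≈ -123.53*I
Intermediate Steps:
B = 1159/5 (B = (0*8 - 61*(-19))/5 = (0 + 1159)/5 = (1/5)*1159 = 1159/5 ≈ 231.80)
21186/((-35505/sqrt(B - 43086))) = 21186/((-35505/sqrt(1159/5 - 43086))) = 21186/((-35505*(-I*sqrt(1071355)/214271))) = 21186/((-(-35505)*I*sqrt(1071355)/214271)) = 21186/((35505*I*sqrt(1071355)/214271)) = 21186*(-I*sqrt(1071355)/177525) = -2354*I*sqrt(1071355)/19725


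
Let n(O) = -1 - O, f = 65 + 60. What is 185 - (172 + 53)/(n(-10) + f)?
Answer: 24565/134 ≈ 183.32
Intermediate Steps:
f = 125
185 - (172 + 53)/(n(-10) + f) = 185 - (172 + 53)/((-1 - 1*(-10)) + 125) = 185 - 225/((-1 + 10) + 125) = 185 - 225/(9 + 125) = 185 - 225/134 = 24565/134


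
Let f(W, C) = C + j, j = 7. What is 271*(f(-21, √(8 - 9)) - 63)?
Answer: -15176 + 271*I ≈ -15176.0 + 271.0*I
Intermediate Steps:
f(W, C) = 7 + C (f(W, C) = C + 7 = 7 + C)
271*(f(-21, √(8 - 9)) - 63) = 271*((7 + √(8 - 9)) - 63) = 271*((7 + √(-1)) - 63) = 271*((7 + I) - 63) = 271*(-56 + I) = -15176 + 271*I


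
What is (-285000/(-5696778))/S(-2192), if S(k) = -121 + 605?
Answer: 11875/114885023 ≈ 0.00010336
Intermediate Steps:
S(k) = 484
(-285000/(-5696778))/S(-2192) = -285000/(-5696778)/484 = -285000*(-1/5696778)*(1/484) = (47500/949463)*(1/484) = 11875/114885023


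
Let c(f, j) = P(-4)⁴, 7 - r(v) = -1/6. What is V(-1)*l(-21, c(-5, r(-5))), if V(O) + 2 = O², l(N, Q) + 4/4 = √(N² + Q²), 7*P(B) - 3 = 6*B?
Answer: 1 - 3*√778 ≈ -82.678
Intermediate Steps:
P(B) = 3/7 + 6*B/7 (P(B) = 3/7 + (6*B)/7 = 3/7 + 6*B/7)
r(v) = 43/6 (r(v) = 7 - (-1)/6 = 7 - 1*(-⅙) = 7 + ⅙ = 43/6)
c(f, j) = 81 (c(f, j) = (3/7 + (6/7)*(-4))⁴ = (3/7 - 24/7)⁴ = (-3)⁴ = 81)
l(N, Q) = -1 + √(N² + Q²)
V(O) = -2 + O²
V(-1)*l(-21, c(-5, r(-5))) = (-2 + (-1)²)*(-1 + √((-21)² + 81²)) = (-2 + 1)*(-1 + √(441 + 6561)) = -(-1 + √7002) = -(-1 + 3*√778) = 1 - 3*√778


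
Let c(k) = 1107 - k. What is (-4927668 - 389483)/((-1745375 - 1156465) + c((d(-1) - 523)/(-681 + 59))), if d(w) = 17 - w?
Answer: 3307267922/1804256431 ≈ 1.8330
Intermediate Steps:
(-4927668 - 389483)/((-1745375 - 1156465) + c((d(-1) - 523)/(-681 + 59))) = (-4927668 - 389483)/((-1745375 - 1156465) + (1107 - ((17 - 1*(-1)) - 523)/(-681 + 59))) = -5317151/(-2901840 + (1107 - ((17 + 1) - 523)/(-622))) = -5317151/(-2901840 + (1107 - (18 - 523)*(-1)/622)) = -5317151/(-2901840 + (1107 - (-505)*(-1)/622)) = -5317151/(-2901840 + (1107 - 1*505/622)) = -5317151/(-2901840 + (1107 - 505/622)) = -5317151/(-2901840 + 688049/622) = -5317151/(-1804256431/622) = -5317151*(-622/1804256431) = 3307267922/1804256431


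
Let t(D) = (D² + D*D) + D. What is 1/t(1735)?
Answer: 1/6022185 ≈ 1.6605e-7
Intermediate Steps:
t(D) = D + 2*D² (t(D) = (D² + D²) + D = 2*D² + D = D + 2*D²)
1/t(1735) = 1/(1735*(1 + 2*1735)) = 1/(1735*(1 + 3470)) = 1/(1735*3471) = 1/6022185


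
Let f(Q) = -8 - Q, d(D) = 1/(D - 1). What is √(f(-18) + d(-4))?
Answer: 7*√5/5 ≈ 3.1305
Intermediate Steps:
d(D) = 1/(-1 + D)
√(f(-18) + d(-4)) = √((-8 - 1*(-18)) + 1/(-1 - 4)) = √((-8 + 18) + 1/(-5)) = √(10 - ⅕) = √(49/5) = 7*√5/5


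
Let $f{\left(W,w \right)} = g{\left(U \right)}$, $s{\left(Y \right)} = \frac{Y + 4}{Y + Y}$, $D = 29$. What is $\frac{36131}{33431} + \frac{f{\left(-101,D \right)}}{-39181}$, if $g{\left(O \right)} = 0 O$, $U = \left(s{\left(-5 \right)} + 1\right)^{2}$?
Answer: $\frac{36131}{33431} \approx 1.0808$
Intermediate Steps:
$s{\left(Y \right)} = \frac{4 + Y}{2 Y}$
$U = \frac{121}{100}$ ($U = \left(\frac{4 - 5}{2 \left(-5\right)} + 1\right)^{2} = \left(\frac{1}{2} \left(- \frac{1}{5}\right) \left(-1\right) + 1\right)^{2} = \left(\frac{1}{10} + 1\right)^{2} = \left(\frac{11}{10}\right)^{2} = \frac{121}{100} \approx 1.21$)
$g{\left(O \right)} = 0$
$f{\left(W,w \right)} = 0$
$\frac{36131}{33431} + \frac{f{\left(-101,D \right)}}{-39181} = \frac{36131}{33431} + \frac{0}{-39181} = 36131 \cdot \frac{1}{33431} + 0 \left(- \frac{1}{39181}\right) = \frac{36131}{33431} + 0 = \frac{36131}{33431}$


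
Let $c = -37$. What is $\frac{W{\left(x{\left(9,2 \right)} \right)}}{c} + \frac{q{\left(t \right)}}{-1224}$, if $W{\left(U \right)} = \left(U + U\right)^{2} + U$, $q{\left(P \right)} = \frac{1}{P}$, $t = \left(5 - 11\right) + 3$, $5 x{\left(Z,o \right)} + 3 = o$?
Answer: $\frac{4597}{3396600} \approx 0.0013534$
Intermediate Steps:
$x{\left(Z,o \right)} = - \frac{3}{5} + \frac{o}{5}$
$t = -3$ ($t = -6 + 3 = -3$)
$W{\left(U \right)} = U + 4 U^{2}$ ($W{\left(U \right)} = \left(2 U\right)^{2} + U = 4 U^{2} + U = U + 4 U^{2}$)
$\frac{W{\left(x{\left(9,2 \right)} \right)}}{c} + \frac{q{\left(t \right)}}{-1224} = \frac{\left(- \frac{3}{5} + \frac{1}{5} \cdot 2\right) \left(1 + 4 \left(- \frac{3}{5} + \frac{1}{5} \cdot 2\right)\right)}{-37} + \frac{1}{\left(-3\right) \left(-1224\right)} = \left(- \frac{3}{5} + \frac{2}{5}\right) \left(1 + 4 \left(- \frac{3}{5} + \frac{2}{5}\right)\right) \left(- \frac{1}{37}\right) - - \frac{1}{3672} = - \frac{1 + 4 \left(- \frac{1}{5}\right)}{5} \left(- \frac{1}{37}\right) + \frac{1}{3672} = - \frac{1 - \frac{4}{5}}{5} \left(- \frac{1}{37}\right) + \frac{1}{3672} = \left(- \frac{1}{5}\right) \frac{1}{5} \left(- \frac{1}{37}\right) + \frac{1}{3672} = \left(- \frac{1}{25}\right) \left(- \frac{1}{37}\right) + \frac{1}{3672} = \frac{1}{925} + \frac{1}{3672} = \frac{4597}{3396600}$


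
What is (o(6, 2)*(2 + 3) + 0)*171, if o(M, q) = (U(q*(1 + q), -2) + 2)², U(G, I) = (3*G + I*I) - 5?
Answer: 308655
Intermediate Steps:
U(G, I) = -5 + I² + 3*G (U(G, I) = (3*G + I²) - 5 = (I² + 3*G) - 5 = -5 + I² + 3*G)
o(M, q) = (1 + 3*q*(1 + q))² (o(M, q) = ((-5 + (-2)² + 3*(q*(1 + q))) + 2)² = ((-5 + 4 + 3*q*(1 + q)) + 2)² = ((-1 + 3*q*(1 + q)) + 2)² = (1 + 3*q*(1 + q))²)
(o(6, 2)*(2 + 3) + 0)*171 = ((1 + 3*2*(1 + 2))²*(2 + 3) + 0)*171 = ((1 + 3*2*3)²*5 + 0)*171 = ((1 + 18)²*5 + 0)*171 = (19²*5 + 0)*171 = (361*5 + 0)*171 = (1805 + 0)*171 = 1805*171 = 308655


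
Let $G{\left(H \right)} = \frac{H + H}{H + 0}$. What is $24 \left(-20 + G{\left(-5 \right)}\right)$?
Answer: $-432$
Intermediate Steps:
$G{\left(H \right)} = 2$ ($G{\left(H \right)} = \frac{2 H}{H} = 2$)
$24 \left(-20 + G{\left(-5 \right)}\right) = 24 \left(-20 + 2\right) = 24 \left(-18\right) = -432$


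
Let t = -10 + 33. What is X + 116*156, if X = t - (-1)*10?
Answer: 18129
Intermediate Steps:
t = 23
X = 33 (X = 23 - (-1)*10 = 23 - 1*(-10) = 23 + 10 = 33)
X + 116*156 = 33 + 116*156 = 33 + 18096 = 18129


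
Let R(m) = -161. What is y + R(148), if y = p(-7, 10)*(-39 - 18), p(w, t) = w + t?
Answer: -332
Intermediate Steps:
p(w, t) = t + w
y = -171 (y = (10 - 7)*(-39 - 18) = 3*(-57) = -171)
y + R(148) = -171 - 161 = -332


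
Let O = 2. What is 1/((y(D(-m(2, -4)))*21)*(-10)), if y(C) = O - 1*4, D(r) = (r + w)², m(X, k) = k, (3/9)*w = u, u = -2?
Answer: 1/420 ≈ 0.0023810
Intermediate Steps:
w = -6 (w = 3*(-2) = -6)
D(r) = (-6 + r)² (D(r) = (r - 6)² = (-6 + r)²)
y(C) = -2 (y(C) = 2 - 1*4 = 2 - 4 = -2)
1/((y(D(-m(2, -4)))*21)*(-10)) = 1/(-2*21*(-10)) = 1/(-42*(-10)) = 1/420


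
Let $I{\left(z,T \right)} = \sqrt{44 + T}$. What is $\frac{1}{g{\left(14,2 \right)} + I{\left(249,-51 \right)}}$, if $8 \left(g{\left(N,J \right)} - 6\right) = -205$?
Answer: $- \frac{1256}{25097} - \frac{64 i \sqrt{7}}{25097} \approx -0.050046 - 0.0067469 i$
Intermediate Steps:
$g{\left(N,J \right)} = - \frac{157}{8}$ ($g{\left(N,J \right)} = 6 + \frac{1}{8} \left(-205\right) = 6 - \frac{205}{8} = - \frac{157}{8}$)
$\frac{1}{g{\left(14,2 \right)} + I{\left(249,-51 \right)}} = \frac{1}{- \frac{157}{8} + \sqrt{44 - 51}} = \frac{1}{- \frac{157}{8} + \sqrt{-7}} = \frac{1}{- \frac{157}{8} + i \sqrt{7}}$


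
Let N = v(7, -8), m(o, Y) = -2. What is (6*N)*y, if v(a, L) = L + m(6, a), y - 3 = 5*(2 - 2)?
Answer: -180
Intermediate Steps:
y = 3 (y = 3 + 5*(2 - 2) = 3 + 5*0 = 3 + 0 = 3)
v(a, L) = -2 + L (v(a, L) = L - 2 = -2 + L)
N = -10 (N = -2 - 8 = -10)
(6*N)*y = (6*(-10))*3 = -60*3 = -180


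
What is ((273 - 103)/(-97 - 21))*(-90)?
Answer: 7650/59 ≈ 129.66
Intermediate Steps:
((273 - 103)/(-97 - 21))*(-90) = (170/(-118))*(-90) = (170*(-1/118))*(-90) = -85/59*(-90) = 7650/59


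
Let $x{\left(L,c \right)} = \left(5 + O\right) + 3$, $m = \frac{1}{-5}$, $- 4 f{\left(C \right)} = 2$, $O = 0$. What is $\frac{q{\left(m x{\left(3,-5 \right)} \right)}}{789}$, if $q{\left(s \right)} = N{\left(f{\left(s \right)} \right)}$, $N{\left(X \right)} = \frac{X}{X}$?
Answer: $\frac{1}{789} \approx 0.0012674$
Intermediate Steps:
$f{\left(C \right)} = - \frac{1}{2}$ ($f{\left(C \right)} = \left(- \frac{1}{4}\right) 2 = - \frac{1}{2}$)
$m = - \frac{1}{5} \approx -0.2$
$x{\left(L,c \right)} = 8$ ($x{\left(L,c \right)} = \left(5 + 0\right) + 3 = 5 + 3 = 8$)
$N{\left(X \right)} = 1$
$q{\left(s \right)} = 1$
$\frac{q{\left(m x{\left(3,-5 \right)} \right)}}{789} = 1 \cdot \frac{1}{789} = \frac{1}{789}$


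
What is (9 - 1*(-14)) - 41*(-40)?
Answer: 1663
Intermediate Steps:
(9 - 1*(-14)) - 41*(-40) = (9 + 14) + 1640 = 23 + 1640 = 1663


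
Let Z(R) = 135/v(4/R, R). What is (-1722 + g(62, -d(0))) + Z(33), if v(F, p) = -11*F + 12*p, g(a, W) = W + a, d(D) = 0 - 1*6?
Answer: -1957931/1184 ≈ -1653.7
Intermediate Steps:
d(D) = -6 (d(D) = 0 - 6 = -6)
Z(R) = 135/(-44/R + 12*R)
(-1722 + g(62, -d(0))) + Z(33) = (-1722 + (-1*(-6) + 62)) + (135/4)*33/(-11 + 3*33**2) = (-1722 + (6 + 62)) + (135/4)*33/(-11 + 3*1089) = (-1722 + 68) + (135/4)*33/(-11 + 3267) = -1654 + (135/4)*33/3256 = -1654 + (135/4)*33*(1/3256) = -1654 + 405/1184 = -1957931/1184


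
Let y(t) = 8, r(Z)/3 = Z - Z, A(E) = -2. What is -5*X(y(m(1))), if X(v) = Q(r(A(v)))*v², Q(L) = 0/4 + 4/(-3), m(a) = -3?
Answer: 1280/3 ≈ 426.67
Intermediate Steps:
r(Z) = 0 (r(Z) = 3*(Z - Z) = 3*0 = 0)
Q(L) = -4/3 (Q(L) = 0*(¼) + 4*(-⅓) = 0 - 4/3 = -4/3)
X(v) = -4*v²/3
-5*X(y(m(1))) = -(-20)*8²/3 = -(-20)*64/3 = -5*(-256/3) = 1280/3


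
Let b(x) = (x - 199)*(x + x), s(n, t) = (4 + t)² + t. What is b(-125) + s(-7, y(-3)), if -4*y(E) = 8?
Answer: 81002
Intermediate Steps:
y(E) = -2 (y(E) = -¼*8 = -2)
s(n, t) = t + (4 + t)²
b(x) = 2*x*(-199 + x) (b(x) = (-199 + x)*(2*x) = 2*x*(-199 + x))
b(-125) + s(-7, y(-3)) = 2*(-125)*(-199 - 125) + (-2 + (4 - 2)²) = 2*(-125)*(-324) + (-2 + 2²) = 81000 + (-2 + 4) = 81000 + 2 = 81002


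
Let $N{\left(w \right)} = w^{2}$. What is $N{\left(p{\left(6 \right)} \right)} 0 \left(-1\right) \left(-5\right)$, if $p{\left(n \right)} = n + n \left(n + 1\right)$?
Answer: $0$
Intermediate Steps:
$p{\left(n \right)} = n + n \left(1 + n\right)$
$N{\left(p{\left(6 \right)} \right)} 0 \left(-1\right) \left(-5\right) = \left(6 \left(2 + 6\right)\right)^{2} \cdot 0 \left(-1\right) \left(-5\right) = \left(6 \cdot 8\right)^{2} \cdot 0 \left(-5\right) = 48^{2} \cdot 0 = 2304 \cdot 0 = 0$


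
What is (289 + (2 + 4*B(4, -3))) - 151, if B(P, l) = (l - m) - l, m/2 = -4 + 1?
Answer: 164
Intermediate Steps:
m = -6 (m = 2*(-4 + 1) = 2*(-3) = -6)
B(P, l) = 6 (B(P, l) = (l - 1*(-6)) - l = (l + 6) - l = (6 + l) - l = 6)
(289 + (2 + 4*B(4, -3))) - 151 = (289 + (2 + 4*6)) - 151 = (289 + (2 + 24)) - 151 = (289 + 26) - 151 = 315 - 151 = 164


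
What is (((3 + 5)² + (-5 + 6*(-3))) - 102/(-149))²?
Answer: 38576521/22201 ≈ 1737.6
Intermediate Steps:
(((3 + 5)² + (-5 + 6*(-3))) - 102/(-149))² = ((8² + (-5 - 18)) - 102*(-1/149))² = ((64 - 23) + 102/149)² = (41 + 102/149)² = (6211/149)² = 38576521/22201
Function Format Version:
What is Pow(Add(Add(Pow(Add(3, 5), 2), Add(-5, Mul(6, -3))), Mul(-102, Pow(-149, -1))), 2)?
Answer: Rational(38576521, 22201) ≈ 1737.6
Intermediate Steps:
Pow(Add(Add(Pow(Add(3, 5), 2), Add(-5, Mul(6, -3))), Mul(-102, Pow(-149, -1))), 2) = Pow(Add(Add(Pow(8, 2), Add(-5, -18)), Mul(-102, Rational(-1, 149))), 2) = Pow(Add(Add(64, -23), Rational(102, 149)), 2) = Pow(Add(41, Rational(102, 149)), 2) = Pow(Rational(6211, 149), 2) = Rational(38576521, 22201)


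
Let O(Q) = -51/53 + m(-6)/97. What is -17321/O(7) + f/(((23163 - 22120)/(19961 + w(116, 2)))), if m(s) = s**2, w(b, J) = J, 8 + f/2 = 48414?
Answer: 5966223821507/3169677 ≈ 1.8823e+6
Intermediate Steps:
f = 96812 (f = -16 + 2*48414 = -16 + 96828 = 96812)
O(Q) = -3039/5141 (O(Q) = -51/53 + (-6)**2/97 = -51*1/53 + 36*(1/97) = -51/53 + 36/97 = -3039/5141)
-17321/O(7) + f/(((23163 - 22120)/(19961 + w(116, 2)))) = -17321/(-3039/5141) + 96812/(((23163 - 22120)/(19961 + 2))) = -17321*(-5141/3039) + 96812/((1043/19963)) = 89047261/3039 + 96812/((1043*(1/19963))) = 89047261/3039 + 96812/(1043/19963) = 89047261/3039 + 96812*(19963/1043) = 89047261/3039 + 1932657956/1043 = 5966223821507/3169677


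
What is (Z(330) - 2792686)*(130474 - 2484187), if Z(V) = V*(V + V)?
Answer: 6060542651718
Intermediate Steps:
Z(V) = 2*V**2 (Z(V) = V*(2*V) = 2*V**2)
(Z(330) - 2792686)*(130474 - 2484187) = (2*330**2 - 2792686)*(130474 - 2484187) = (2*108900 - 2792686)*(-2353713) = (217800 - 2792686)*(-2353713) = -2574886*(-2353713) = 6060542651718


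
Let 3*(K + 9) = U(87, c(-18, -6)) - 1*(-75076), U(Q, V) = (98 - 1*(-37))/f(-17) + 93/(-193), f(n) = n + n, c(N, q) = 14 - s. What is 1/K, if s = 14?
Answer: 19686/492442321 ≈ 3.9976e-5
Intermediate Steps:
c(N, q) = 0 (c(N, q) = 14 - 1*14 = 14 - 14 = 0)
f(n) = 2*n
U(Q, V) = -29217/6562 (U(Q, V) = (98 - 1*(-37))/((2*(-17))) + 93/(-193) = (98 + 37)/(-34) + 93*(-1/193) = 135*(-1/34) - 93/193 = -135/34 - 93/193 = -29217/6562)
K = 492442321/19686 (K = -9 + (-29217/6562 - 1*(-75076))/3 = -9 + (-29217/6562 + 75076)/3 = -9 + (⅓)*(492619495/6562) = -9 + 492619495/19686 = 492442321/19686 ≈ 25015.)
1/K = 1/(492442321/19686) = 19686/492442321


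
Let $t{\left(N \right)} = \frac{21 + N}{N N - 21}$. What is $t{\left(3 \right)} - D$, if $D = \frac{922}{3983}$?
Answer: $- \frac{8888}{3983} \approx -2.2315$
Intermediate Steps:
$D = \frac{922}{3983}$ ($D = 922 \cdot \frac{1}{3983} = \frac{922}{3983} \approx 0.23148$)
$t{\left(N \right)} = \frac{21 + N}{-21 + N^{2}}$ ($t{\left(N \right)} = \frac{21 + N}{N^{2} - 21} = \frac{21 + N}{-21 + N^{2}}$)
$t{\left(3 \right)} - D = \frac{21 + 3}{-21 + 3^{2}} - \frac{922}{3983} = \frac{1}{-21 + 9} \cdot 24 - \frac{922}{3983} = \frac{1}{-12} \cdot 24 - \frac{922}{3983} = \left(- \frac{1}{12}\right) 24 - \frac{922}{3983} = -2 - \frac{922}{3983} = - \frac{8888}{3983}$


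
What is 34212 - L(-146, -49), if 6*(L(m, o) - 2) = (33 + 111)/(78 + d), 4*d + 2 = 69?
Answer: 12965494/379 ≈ 34210.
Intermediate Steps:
d = 67/4 (d = -½ + (¼)*69 = -½ + 69/4 = 67/4 ≈ 16.750)
L(m, o) = 854/379 (L(m, o) = 2 + ((33 + 111)/(78 + 67/4))/6 = 2 + (144/(379/4))/6 = 2 + (144*(4/379))/6 = 2 + (⅙)*(576/379) = 2 + 96/379 = 854/379)
34212 - L(-146, -49) = 34212 - 1*854/379 = 34212 - 854/379 = 12965494/379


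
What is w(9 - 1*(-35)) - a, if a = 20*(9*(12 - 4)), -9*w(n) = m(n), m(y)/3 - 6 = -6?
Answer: -1440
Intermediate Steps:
m(y) = 0 (m(y) = 18 + 3*(-6) = 18 - 18 = 0)
w(n) = 0 (w(n) = -1/9*0 = 0)
a = 1440 (a = 20*(9*8) = 20*72 = 1440)
w(9 - 1*(-35)) - a = 0 - 1*1440 = 0 - 1440 = -1440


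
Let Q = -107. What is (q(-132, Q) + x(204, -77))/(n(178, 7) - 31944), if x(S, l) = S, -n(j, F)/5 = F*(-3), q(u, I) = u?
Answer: -24/10613 ≈ -0.0022614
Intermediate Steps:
n(j, F) = 15*F (n(j, F) = -5*F*(-3) = -(-15)*F = 15*F)
(q(-132, Q) + x(204, -77))/(n(178, 7) - 31944) = (-132 + 204)/(15*7 - 31944) = 72/(105 - 31944) = 72/(-31839) = 72*(-1/31839) = -24/10613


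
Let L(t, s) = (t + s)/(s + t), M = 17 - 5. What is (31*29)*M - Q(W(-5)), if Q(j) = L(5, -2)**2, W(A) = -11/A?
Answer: 10787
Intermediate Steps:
M = 12
L(t, s) = 1 (L(t, s) = (s + t)/(s + t) = 1)
Q(j) = 1 (Q(j) = 1**2 = 1)
(31*29)*M - Q(W(-5)) = (31*29)*12 - 1*1 = 899*12 - 1 = 10788 - 1 = 10787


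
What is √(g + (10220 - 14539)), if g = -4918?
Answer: I*√9237 ≈ 96.109*I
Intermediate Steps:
√(g + (10220 - 14539)) = √(-4918 + (10220 - 14539)) = √(-4918 - 4319) = √(-9237) = I*√9237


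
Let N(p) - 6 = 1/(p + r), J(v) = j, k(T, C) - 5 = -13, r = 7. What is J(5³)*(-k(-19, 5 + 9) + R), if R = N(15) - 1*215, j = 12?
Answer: -26526/11 ≈ -2411.5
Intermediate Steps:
k(T, C) = -8 (k(T, C) = 5 - 13 = -8)
J(v) = 12
N(p) = 6 + 1/(7 + p) (N(p) = 6 + 1/(p + 7) = 6 + 1/(7 + p))
R = -4597/22 (R = (43 + 6*15)/(7 + 15) - 1*215 = (43 + 90)/22 - 215 = (1/22)*133 - 215 = 133/22 - 215 = -4597/22 ≈ -208.95)
J(5³)*(-k(-19, 5 + 9) + R) = 12*(-1*(-8) - 4597/22) = 12*(8 - 4597/22) = 12*(-4421/22) = -26526/11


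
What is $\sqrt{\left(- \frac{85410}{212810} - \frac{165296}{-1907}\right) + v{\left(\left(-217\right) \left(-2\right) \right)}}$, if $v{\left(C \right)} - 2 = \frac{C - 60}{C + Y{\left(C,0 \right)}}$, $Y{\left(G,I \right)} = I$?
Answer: $\frac{2 \sqrt{10226470825975766530}}{677421703} \approx 9.4413$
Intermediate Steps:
$v{\left(C \right)} = 2 + \frac{-60 + C}{C}$ ($v{\left(C \right)} = 2 + \frac{C - 60}{C + 0} = 2 + \frac{-60 + C}{C}$)
$\sqrt{\left(- \frac{85410}{212810} - \frac{165296}{-1907}\right) + v{\left(\left(-217\right) \left(-2\right) \right)}} = \sqrt{\left(- \frac{85410}{212810} - \frac{165296}{-1907}\right) + \left(3 - \frac{60}{\left(-217\right) \left(-2\right)}\right)} = \sqrt{\left(\left(-85410\right) \frac{1}{212810} - - \frac{165296}{1907}\right) + \left(3 - \frac{60}{434}\right)} = \sqrt{\left(- \frac{657}{1637} + \frac{165296}{1907}\right) + \left(3 - \frac{30}{217}\right)} = \sqrt{\frac{269336653}{3121759} + \left(3 - \frac{30}{217}\right)} = \sqrt{\frac{269336653}{3121759} + \frac{621}{217}} = \sqrt{\frac{60384666040}{677421703}} = \frac{2 \sqrt{10226470825975766530}}{677421703}$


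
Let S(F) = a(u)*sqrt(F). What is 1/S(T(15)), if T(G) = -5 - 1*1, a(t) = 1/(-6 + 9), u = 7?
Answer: -I*sqrt(6)/2 ≈ -1.2247*I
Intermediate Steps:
a(t) = 1/3
T(G) = -6 (T(G) = -5 - 1 = -6)
S(F) = sqrt(F)/3
1/S(T(15)) = 1/(sqrt(-6)/3) = 1/((I*sqrt(6))/3) = 1/(I*sqrt(6)/3) = -I*sqrt(6)/2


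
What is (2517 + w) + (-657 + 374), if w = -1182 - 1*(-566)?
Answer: 1618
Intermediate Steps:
w = -616 (w = -1182 + 566 = -616)
(2517 + w) + (-657 + 374) = (2517 - 616) + (-657 + 374) = 1901 - 283 = 1618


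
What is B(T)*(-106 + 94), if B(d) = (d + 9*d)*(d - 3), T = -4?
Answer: -3360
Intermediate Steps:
B(d) = 10*d*(-3 + d) (B(d) = (10*d)*(-3 + d) = 10*d*(-3 + d))
B(T)*(-106 + 94) = (10*(-4)*(-3 - 4))*(-106 + 94) = (10*(-4)*(-7))*(-12) = 280*(-12) = -3360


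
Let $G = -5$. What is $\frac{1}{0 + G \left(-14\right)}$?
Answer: $\frac{1}{70} \approx 0.014286$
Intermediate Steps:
$\frac{1}{0 + G \left(-14\right)} = \frac{1}{0 - -70} = \frac{1}{0 + 70} = \frac{1}{70}$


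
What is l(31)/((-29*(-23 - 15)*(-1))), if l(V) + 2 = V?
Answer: -1/38 ≈ -0.026316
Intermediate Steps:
l(V) = -2 + V
l(31)/((-29*(-23 - 15)*(-1))) = (-2 + 31)/((-29*(-23 - 15)*(-1))) = 29/((-29*(-38)*(-1))) = 29/((1102*(-1))) = 29/(-1102) = 29*(-1/1102) = -1/38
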